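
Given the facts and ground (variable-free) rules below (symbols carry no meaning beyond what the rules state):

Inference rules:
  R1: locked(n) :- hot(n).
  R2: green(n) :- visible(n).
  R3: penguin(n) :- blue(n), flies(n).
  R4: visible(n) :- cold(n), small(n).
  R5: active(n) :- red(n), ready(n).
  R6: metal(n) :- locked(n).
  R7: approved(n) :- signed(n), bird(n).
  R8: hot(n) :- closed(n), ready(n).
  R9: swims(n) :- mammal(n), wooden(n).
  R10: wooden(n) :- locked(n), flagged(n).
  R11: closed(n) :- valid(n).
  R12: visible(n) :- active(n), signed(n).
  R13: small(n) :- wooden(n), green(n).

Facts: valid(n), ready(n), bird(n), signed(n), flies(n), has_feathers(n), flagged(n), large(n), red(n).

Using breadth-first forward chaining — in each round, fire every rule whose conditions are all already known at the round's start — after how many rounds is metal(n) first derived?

4

Round 1 — R5, R7, R11, derive active(n), approved(n), closed(n).
Round 2 — R8, R12, derive hot(n), visible(n).
Round 3 — R1, R2, derive locked(n), green(n).
Round 4 — R6, R10, derive metal(n), wooden(n).
metal(n) first appears in round 4.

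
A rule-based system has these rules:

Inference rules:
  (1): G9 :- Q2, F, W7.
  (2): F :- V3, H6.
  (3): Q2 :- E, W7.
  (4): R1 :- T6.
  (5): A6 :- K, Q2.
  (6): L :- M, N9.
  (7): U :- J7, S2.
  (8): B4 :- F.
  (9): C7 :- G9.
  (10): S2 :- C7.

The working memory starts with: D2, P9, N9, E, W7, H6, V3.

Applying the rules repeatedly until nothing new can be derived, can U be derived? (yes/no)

Round 1: (2) [F :- V3, H6.]; (3) [Q2 :- E, W7.]. New: F, Q2.
Round 2: (1) [G9 :- Q2, F, W7.]; (8) [B4 :- F.]. New: G9, B4.
Round 3: (9) [C7 :- G9.]. New: C7.
Round 4: (10) [S2 :- C7.]. New: S2.
Fixed point reached. U is concluded only by (7); (7) needs J7 (never derived).

no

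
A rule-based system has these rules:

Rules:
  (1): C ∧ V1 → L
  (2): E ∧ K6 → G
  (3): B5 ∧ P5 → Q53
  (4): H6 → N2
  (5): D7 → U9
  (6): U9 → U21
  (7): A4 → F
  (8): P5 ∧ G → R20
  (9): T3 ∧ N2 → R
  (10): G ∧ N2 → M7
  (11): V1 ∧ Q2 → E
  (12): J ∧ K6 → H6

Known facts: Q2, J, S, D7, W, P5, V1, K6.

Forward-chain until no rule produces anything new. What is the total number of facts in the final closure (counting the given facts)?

16

Round 1 — (5), (11), (12), derive U9, E, H6.
Round 2 — (2), (4), (6), derive G, N2, U21.
Round 3 — (8), (10), derive R20, M7.
Closure: {D7, E, G, H6, J, K6, M7, N2, P5, Q2, R20, S, U21, U9, V1, W} — 16 facts.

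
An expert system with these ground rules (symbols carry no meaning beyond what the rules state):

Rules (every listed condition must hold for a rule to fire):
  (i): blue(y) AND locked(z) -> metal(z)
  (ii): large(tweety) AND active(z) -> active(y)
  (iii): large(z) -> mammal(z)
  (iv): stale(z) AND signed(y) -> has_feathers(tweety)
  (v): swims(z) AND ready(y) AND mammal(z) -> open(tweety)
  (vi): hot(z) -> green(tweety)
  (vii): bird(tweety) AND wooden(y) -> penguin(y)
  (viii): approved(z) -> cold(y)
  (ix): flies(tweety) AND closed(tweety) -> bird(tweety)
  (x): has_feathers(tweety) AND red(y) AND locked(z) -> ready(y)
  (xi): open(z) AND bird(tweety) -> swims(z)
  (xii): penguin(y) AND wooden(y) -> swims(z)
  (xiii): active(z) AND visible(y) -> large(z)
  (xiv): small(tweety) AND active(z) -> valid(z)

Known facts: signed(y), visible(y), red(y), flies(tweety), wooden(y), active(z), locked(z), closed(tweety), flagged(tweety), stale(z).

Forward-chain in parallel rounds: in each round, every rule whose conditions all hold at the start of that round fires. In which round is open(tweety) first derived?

4

Round 1: (iv) [stale(z) AND signed(y) -> has_feathers(tweety)]; (ix) [flies(tweety) AND closed(tweety) -> bird(tweety)]; (xiii) [active(z) AND visible(y) -> large(z)]. New: has_feathers(tweety), bird(tweety), large(z).
Round 2: (iii) [large(z) -> mammal(z)]; (vii) [bird(tweety) AND wooden(y) -> penguin(y)]; (x) [has_feathers(tweety) AND red(y) AND locked(z) -> ready(y)]. New: mammal(z), penguin(y), ready(y).
Round 3: (xii) [penguin(y) AND wooden(y) -> swims(z)]. New: swims(z).
Round 4: (v) [swims(z) AND ready(y) AND mammal(z) -> open(tweety)]. New: open(tweety).
open(tweety) first appears in round 4.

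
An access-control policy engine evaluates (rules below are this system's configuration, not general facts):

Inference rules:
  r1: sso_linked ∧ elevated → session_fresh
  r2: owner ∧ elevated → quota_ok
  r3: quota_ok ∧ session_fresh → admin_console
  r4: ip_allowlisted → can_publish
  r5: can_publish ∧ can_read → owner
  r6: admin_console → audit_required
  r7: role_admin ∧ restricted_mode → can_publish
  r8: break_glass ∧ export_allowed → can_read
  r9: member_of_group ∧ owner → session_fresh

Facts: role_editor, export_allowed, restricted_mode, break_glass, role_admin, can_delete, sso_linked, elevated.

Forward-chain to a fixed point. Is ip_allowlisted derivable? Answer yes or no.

no

[1] r1 [sso_linked ∧ elevated → session_fresh]; r7 [role_admin ∧ restricted_mode → can_publish]; r8 [break_glass ∧ export_allowed → can_read]. ⇒ new: session_fresh, can_publish, can_read.
[2] r5 [can_publish ∧ can_read → owner]. ⇒ new: owner.
[3] r2 [owner ∧ elevated → quota_ok]. ⇒ new: quota_ok.
[4] r3 [quota_ok ∧ session_fresh → admin_console]. ⇒ new: admin_console.
[5] r6 [admin_console → audit_required]. ⇒ new: audit_required.
Fixed point reached. No rule has ip_allowlisted as a consequent, and it is not given.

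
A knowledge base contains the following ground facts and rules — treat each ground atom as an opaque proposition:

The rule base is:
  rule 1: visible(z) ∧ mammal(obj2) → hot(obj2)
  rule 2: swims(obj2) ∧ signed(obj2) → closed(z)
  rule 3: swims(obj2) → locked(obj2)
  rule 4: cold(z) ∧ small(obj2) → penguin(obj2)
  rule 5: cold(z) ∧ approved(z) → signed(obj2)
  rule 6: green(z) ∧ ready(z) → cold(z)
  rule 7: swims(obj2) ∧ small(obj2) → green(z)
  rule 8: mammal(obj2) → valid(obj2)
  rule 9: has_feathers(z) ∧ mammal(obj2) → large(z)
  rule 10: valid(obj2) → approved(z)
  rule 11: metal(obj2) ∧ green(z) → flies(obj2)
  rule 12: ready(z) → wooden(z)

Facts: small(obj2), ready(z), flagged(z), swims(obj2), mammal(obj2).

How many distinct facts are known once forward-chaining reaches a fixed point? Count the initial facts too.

Round 1: rule 3 [swims(obj2) → locked(obj2)]; rule 7 [swims(obj2) ∧ small(obj2) → green(z)]; rule 8 [mammal(obj2) → valid(obj2)]; rule 12 [ready(z) → wooden(z)]. Adds locked(obj2), green(z), valid(obj2), wooden(z).
Round 2: rule 6 [green(z) ∧ ready(z) → cold(z)]; rule 10 [valid(obj2) → approved(z)]. Adds cold(z), approved(z).
Round 3: rule 4 [cold(z) ∧ small(obj2) → penguin(obj2)]; rule 5 [cold(z) ∧ approved(z) → signed(obj2)]. Adds penguin(obj2), signed(obj2).
Round 4: rule 2 [swims(obj2) ∧ signed(obj2) → closed(z)]. Adds closed(z).
Closure: {approved(z), closed(z), cold(z), flagged(z), green(z), locked(obj2), mammal(obj2), penguin(obj2), ready(z), signed(obj2), small(obj2), swims(obj2), valid(obj2), wooden(z)} — 14 facts.

14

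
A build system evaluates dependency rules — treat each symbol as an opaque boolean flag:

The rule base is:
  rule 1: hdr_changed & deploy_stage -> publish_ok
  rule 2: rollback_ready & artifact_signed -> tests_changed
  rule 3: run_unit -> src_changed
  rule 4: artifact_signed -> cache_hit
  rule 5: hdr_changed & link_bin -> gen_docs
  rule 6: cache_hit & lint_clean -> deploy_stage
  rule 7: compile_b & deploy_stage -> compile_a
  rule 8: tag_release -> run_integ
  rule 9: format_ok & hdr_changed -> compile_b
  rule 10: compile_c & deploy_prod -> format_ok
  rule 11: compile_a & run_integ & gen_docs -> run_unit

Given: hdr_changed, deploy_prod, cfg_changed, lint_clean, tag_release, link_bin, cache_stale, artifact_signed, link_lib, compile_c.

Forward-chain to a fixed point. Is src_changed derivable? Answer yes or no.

Round 1: rule 4 [artifact_signed -> cache_hit]; rule 5 [hdr_changed & link_bin -> gen_docs]; rule 8 [tag_release -> run_integ]; rule 10 [compile_c & deploy_prod -> format_ok]. Adds cache_hit, gen_docs, run_integ, format_ok.
Round 2: rule 6 [cache_hit & lint_clean -> deploy_stage]; rule 9 [format_ok & hdr_changed -> compile_b]. Adds deploy_stage, compile_b.
Round 3: rule 1 [hdr_changed & deploy_stage -> publish_ok]; rule 7 [compile_b & deploy_stage -> compile_a]. Adds publish_ok, compile_a.
Round 4: rule 11 [compile_a & run_integ & gen_docs -> run_unit]. Adds run_unit.
Round 5: rule 3 [run_unit -> src_changed]. Adds src_changed.
src_changed appears in round 5, so it is derivable.

yes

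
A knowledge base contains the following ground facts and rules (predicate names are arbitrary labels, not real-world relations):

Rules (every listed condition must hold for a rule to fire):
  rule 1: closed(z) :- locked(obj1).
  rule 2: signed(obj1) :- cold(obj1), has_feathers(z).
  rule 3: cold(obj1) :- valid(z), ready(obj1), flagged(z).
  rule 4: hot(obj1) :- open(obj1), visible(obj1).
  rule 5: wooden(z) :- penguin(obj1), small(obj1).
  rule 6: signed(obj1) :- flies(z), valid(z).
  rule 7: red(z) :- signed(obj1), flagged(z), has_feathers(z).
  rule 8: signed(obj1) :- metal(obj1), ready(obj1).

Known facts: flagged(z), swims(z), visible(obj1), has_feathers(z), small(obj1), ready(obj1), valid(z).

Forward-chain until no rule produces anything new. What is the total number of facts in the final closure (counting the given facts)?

10

Round 1 — rule 3, derive cold(obj1).
Round 2 — rule 2, derive signed(obj1).
Round 3 — rule 7, derive red(z).
Closure: {cold(obj1), flagged(z), has_feathers(z), ready(obj1), red(z), signed(obj1), small(obj1), swims(z), valid(z), visible(obj1)} — 10 facts.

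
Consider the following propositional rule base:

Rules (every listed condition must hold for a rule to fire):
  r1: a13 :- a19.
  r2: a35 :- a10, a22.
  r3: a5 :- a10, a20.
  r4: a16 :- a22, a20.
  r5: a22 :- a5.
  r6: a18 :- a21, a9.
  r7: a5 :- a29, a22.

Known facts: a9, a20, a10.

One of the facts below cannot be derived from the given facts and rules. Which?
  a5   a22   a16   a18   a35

a18

Round 1: r3 [a5 :- a10, a20.]. Adds a5.
Round 2: r5 [a22 :- a5.]. Adds a22.
Round 3: r2 [a35 :- a10, a22.]; r4 [a16 :- a22, a20.]. Adds a35, a16.
Derived: a5 (round 1), a22 (round 2), a16 (round 3), a35 (round 3). a18 never appears in any round.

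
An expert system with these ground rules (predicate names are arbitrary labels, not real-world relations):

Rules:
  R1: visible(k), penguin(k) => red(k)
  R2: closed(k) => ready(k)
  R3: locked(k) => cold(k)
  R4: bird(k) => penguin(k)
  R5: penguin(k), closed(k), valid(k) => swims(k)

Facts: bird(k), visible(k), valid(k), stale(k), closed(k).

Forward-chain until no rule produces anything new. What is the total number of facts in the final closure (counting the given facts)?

9

Round 1: R2 [closed(k) => ready(k)]; R4 [bird(k) => penguin(k)]. New: ready(k), penguin(k).
Round 2: R1 [visible(k), penguin(k) => red(k)]; R5 [penguin(k), closed(k), valid(k) => swims(k)]. New: red(k), swims(k).
Closure: {bird(k), closed(k), penguin(k), ready(k), red(k), stale(k), swims(k), valid(k), visible(k)} — 9 facts.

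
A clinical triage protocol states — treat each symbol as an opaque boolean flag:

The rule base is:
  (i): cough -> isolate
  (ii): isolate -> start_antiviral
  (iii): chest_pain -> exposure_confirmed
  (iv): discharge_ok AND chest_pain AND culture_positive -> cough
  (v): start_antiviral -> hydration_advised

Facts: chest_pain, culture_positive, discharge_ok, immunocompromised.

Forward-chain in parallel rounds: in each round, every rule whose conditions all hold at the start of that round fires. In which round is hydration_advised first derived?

Round 1: (iii) [chest_pain -> exposure_confirmed]; (iv) [discharge_ok AND chest_pain AND culture_positive -> cough]. New: exposure_confirmed, cough.
Round 2: (i) [cough -> isolate]. New: isolate.
Round 3: (ii) [isolate -> start_antiviral]. New: start_antiviral.
Round 4: (v) [start_antiviral -> hydration_advised]. New: hydration_advised.
hydration_advised first appears in round 4.

4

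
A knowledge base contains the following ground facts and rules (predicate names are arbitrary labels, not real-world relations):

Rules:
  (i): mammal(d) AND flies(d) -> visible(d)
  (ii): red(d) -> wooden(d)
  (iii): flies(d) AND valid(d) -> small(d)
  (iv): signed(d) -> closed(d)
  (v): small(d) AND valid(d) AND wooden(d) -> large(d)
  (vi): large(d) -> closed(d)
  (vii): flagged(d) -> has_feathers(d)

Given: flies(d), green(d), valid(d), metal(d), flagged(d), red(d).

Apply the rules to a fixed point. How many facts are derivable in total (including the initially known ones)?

Round 1: (ii) [red(d) -> wooden(d)]; (iii) [flies(d) AND valid(d) -> small(d)]; (vii) [flagged(d) -> has_feathers(d)]. New: wooden(d), small(d), has_feathers(d).
Round 2: (v) [small(d) AND valid(d) AND wooden(d) -> large(d)]. New: large(d).
Round 3: (vi) [large(d) -> closed(d)]. New: closed(d).
Closure: {closed(d), flagged(d), flies(d), green(d), has_feathers(d), large(d), metal(d), red(d), small(d), valid(d), wooden(d)} — 11 facts.

11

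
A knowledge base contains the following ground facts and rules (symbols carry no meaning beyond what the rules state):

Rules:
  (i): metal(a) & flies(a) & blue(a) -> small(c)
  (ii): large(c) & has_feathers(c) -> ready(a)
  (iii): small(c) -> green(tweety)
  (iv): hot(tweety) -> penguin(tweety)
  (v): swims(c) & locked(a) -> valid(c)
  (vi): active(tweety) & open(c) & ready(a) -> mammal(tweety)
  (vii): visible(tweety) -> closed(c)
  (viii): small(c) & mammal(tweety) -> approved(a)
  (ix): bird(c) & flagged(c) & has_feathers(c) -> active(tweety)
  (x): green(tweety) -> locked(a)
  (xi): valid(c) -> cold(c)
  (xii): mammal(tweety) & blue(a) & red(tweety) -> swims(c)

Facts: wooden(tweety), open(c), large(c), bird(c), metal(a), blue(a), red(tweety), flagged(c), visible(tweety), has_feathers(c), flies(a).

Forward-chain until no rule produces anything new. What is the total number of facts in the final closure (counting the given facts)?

Round 1 — (i), (ii), (vii), (ix), derive small(c), ready(a), closed(c), active(tweety).
Round 2 — (iii), (vi), derive green(tweety), mammal(tweety).
Round 3 — (viii), (x), (xii), derive approved(a), locked(a), swims(c).
Round 4 — (v), derive valid(c).
Round 5 — (xi), derive cold(c).
Closure: {active(tweety), approved(a), bird(c), blue(a), closed(c), cold(c), flagged(c), flies(a), green(tweety), has_feathers(c), large(c), locked(a), mammal(tweety), metal(a), open(c), ready(a), red(tweety), small(c), swims(c), valid(c), visible(tweety), wooden(tweety)} — 22 facts.

22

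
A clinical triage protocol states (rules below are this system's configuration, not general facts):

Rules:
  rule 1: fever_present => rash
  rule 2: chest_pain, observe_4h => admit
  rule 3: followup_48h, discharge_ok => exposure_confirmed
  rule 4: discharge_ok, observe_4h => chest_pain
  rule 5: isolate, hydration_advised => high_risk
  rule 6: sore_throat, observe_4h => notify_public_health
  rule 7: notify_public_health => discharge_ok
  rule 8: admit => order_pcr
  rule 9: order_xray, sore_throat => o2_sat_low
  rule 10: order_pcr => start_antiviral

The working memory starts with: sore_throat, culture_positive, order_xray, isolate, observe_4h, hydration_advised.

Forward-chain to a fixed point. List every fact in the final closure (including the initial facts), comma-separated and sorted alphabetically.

admit, chest_pain, culture_positive, discharge_ok, high_risk, hydration_advised, isolate, notify_public_health, o2_sat_low, observe_4h, order_pcr, order_xray, sore_throat, start_antiviral

Round 1 — rule 5, rule 6, rule 9, derive high_risk, notify_public_health, o2_sat_low.
Round 2 — rule 7, derive discharge_ok.
Round 3 — rule 4, derive chest_pain.
Round 4 — rule 2, derive admit.
Round 5 — rule 8, derive order_pcr.
Round 6 — rule 10, derive start_antiviral.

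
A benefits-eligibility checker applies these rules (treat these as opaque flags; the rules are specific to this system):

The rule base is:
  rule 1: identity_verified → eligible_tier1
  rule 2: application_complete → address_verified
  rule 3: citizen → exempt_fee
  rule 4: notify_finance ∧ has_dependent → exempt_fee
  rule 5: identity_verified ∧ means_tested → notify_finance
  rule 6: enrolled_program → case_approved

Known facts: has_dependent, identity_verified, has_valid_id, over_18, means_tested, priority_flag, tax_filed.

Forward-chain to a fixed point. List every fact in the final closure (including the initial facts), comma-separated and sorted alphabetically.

[1] rule 1 [identity_verified → eligible_tier1]; rule 5 [identity_verified ∧ means_tested → notify_finance]. ⇒ new: eligible_tier1, notify_finance.
[2] rule 4 [notify_finance ∧ has_dependent → exempt_fee]. ⇒ new: exempt_fee.

eligible_tier1, exempt_fee, has_dependent, has_valid_id, identity_verified, means_tested, notify_finance, over_18, priority_flag, tax_filed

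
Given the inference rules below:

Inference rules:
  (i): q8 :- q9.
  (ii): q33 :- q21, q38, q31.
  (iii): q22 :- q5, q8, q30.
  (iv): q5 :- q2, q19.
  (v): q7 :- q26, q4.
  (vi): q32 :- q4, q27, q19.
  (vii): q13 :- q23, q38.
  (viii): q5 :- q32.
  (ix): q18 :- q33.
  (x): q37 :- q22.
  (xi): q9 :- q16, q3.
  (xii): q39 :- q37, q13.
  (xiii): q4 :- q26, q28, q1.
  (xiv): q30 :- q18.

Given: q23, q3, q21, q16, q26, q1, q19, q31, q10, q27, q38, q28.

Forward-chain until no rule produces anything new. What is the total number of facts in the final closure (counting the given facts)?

25

Round 1 fires (ii), (vii), (xi), (xiii), giving q33, q13, q9, q4.
Round 2 fires (i), (v), (vi), (ix), giving q8, q7, q32, q18.
Round 3 fires (viii), (xiv), giving q5, q30.
Round 4 fires (iii), giving q22.
Round 5 fires (x), giving q37.
Round 6 fires (xii), giving q39.
Closure: {q1, q10, q13, q16, q18, q19, q21, q22, q23, q26, q27, q28, q3, q30, q31, q32, q33, q37, q38, q39, q4, q5, q7, q8, q9} — 25 facts.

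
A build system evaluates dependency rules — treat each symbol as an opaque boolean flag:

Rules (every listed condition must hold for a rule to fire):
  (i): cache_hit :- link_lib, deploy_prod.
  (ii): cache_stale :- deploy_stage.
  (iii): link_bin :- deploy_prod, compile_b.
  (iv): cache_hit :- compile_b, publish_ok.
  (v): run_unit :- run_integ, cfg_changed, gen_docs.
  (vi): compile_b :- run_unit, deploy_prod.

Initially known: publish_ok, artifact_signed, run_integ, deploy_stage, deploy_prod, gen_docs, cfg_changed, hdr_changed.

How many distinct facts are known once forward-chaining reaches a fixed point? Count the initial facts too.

Round 1: (ii) [cache_stale :- deploy_stage.]; (v) [run_unit :- run_integ, cfg_changed, gen_docs.]. Adds cache_stale, run_unit.
Round 2: (vi) [compile_b :- run_unit, deploy_prod.]. Adds compile_b.
Round 3: (iii) [link_bin :- deploy_prod, compile_b.]; (iv) [cache_hit :- compile_b, publish_ok.]. Adds link_bin, cache_hit.
Closure: {artifact_signed, cache_hit, cache_stale, cfg_changed, compile_b, deploy_prod, deploy_stage, gen_docs, hdr_changed, link_bin, publish_ok, run_integ, run_unit} — 13 facts.

13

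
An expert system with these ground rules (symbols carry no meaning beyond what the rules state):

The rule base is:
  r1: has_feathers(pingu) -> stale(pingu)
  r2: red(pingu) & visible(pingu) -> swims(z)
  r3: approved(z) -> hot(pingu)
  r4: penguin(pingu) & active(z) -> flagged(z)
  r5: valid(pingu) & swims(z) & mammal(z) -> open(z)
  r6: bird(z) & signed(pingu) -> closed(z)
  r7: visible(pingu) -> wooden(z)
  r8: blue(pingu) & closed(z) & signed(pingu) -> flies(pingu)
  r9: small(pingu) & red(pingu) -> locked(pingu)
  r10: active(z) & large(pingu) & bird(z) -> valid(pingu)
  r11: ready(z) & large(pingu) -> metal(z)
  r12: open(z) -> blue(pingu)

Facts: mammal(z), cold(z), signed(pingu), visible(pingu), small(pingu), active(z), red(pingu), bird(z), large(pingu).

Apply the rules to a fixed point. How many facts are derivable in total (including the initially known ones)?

17

[1] r2 [red(pingu) & visible(pingu) -> swims(z)]; r6 [bird(z) & signed(pingu) -> closed(z)]; r7 [visible(pingu) -> wooden(z)]; r9 [small(pingu) & red(pingu) -> locked(pingu)]; r10 [active(z) & large(pingu) & bird(z) -> valid(pingu)]. ⇒ new: swims(z), closed(z), wooden(z), locked(pingu), valid(pingu).
[2] r5 [valid(pingu) & swims(z) & mammal(z) -> open(z)]. ⇒ new: open(z).
[3] r12 [open(z) -> blue(pingu)]. ⇒ new: blue(pingu).
[4] r8 [blue(pingu) & closed(z) & signed(pingu) -> flies(pingu)]. ⇒ new: flies(pingu).
Closure: {active(z), bird(z), blue(pingu), closed(z), cold(z), flies(pingu), large(pingu), locked(pingu), mammal(z), open(z), red(pingu), signed(pingu), small(pingu), swims(z), valid(pingu), visible(pingu), wooden(z)} — 17 facts.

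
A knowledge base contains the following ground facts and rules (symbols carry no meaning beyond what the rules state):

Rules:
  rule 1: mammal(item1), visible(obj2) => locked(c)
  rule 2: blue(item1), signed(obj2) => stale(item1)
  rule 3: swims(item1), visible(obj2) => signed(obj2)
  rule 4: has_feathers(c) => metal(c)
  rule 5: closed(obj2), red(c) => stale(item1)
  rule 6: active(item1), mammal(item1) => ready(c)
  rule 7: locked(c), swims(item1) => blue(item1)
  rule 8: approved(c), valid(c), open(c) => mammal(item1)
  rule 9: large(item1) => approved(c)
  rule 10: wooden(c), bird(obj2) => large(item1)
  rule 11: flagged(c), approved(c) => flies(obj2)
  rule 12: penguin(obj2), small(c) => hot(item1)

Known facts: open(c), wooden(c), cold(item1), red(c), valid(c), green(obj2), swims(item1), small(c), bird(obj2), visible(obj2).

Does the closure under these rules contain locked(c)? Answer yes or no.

yes

Round 1: rule 3 [swims(item1), visible(obj2) => signed(obj2)]; rule 10 [wooden(c), bird(obj2) => large(item1)]. Adds signed(obj2), large(item1).
Round 2: rule 9 [large(item1) => approved(c)]. Adds approved(c).
Round 3: rule 8 [approved(c), valid(c), open(c) => mammal(item1)]. Adds mammal(item1).
Round 4: rule 1 [mammal(item1), visible(obj2) => locked(c)]. Adds locked(c).
Round 5: rule 7 [locked(c), swims(item1) => blue(item1)]. Adds blue(item1).
Round 6: rule 2 [blue(item1), signed(obj2) => stale(item1)]. Adds stale(item1).
locked(c) appears in round 4, so it is derivable.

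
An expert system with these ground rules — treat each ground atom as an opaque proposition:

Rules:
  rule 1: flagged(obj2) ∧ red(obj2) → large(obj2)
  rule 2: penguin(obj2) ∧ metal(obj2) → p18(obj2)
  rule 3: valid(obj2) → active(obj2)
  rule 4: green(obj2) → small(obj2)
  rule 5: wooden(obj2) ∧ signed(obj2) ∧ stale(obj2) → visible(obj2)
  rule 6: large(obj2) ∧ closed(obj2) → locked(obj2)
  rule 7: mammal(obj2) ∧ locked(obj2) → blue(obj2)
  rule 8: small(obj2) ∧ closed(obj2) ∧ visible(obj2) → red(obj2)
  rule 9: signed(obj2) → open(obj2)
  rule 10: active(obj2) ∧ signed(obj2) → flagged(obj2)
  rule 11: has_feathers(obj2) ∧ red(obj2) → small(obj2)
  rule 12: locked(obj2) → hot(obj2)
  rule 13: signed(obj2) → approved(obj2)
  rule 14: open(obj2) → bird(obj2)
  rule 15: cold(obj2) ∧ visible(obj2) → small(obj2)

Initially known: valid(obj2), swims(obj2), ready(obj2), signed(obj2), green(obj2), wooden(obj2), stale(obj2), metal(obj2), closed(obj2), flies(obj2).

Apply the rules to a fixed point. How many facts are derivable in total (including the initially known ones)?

21

[1] rule 3 [valid(obj2) → active(obj2)]; rule 4 [green(obj2) → small(obj2)]; rule 5 [wooden(obj2) ∧ signed(obj2) ∧ stale(obj2) → visible(obj2)]; rule 9 [signed(obj2) → open(obj2)]; rule 13 [signed(obj2) → approved(obj2)]. ⇒ new: active(obj2), small(obj2), visible(obj2), open(obj2), approved(obj2).
[2] rule 8 [small(obj2) ∧ closed(obj2) ∧ visible(obj2) → red(obj2)]; rule 10 [active(obj2) ∧ signed(obj2) → flagged(obj2)]; rule 14 [open(obj2) → bird(obj2)]. ⇒ new: red(obj2), flagged(obj2), bird(obj2).
[3] rule 1 [flagged(obj2) ∧ red(obj2) → large(obj2)]. ⇒ new: large(obj2).
[4] rule 6 [large(obj2) ∧ closed(obj2) → locked(obj2)]. ⇒ new: locked(obj2).
[5] rule 12 [locked(obj2) → hot(obj2)]. ⇒ new: hot(obj2).
Closure: {active(obj2), approved(obj2), bird(obj2), closed(obj2), flagged(obj2), flies(obj2), green(obj2), hot(obj2), large(obj2), locked(obj2), metal(obj2), open(obj2), ready(obj2), red(obj2), signed(obj2), small(obj2), stale(obj2), swims(obj2), valid(obj2), visible(obj2), wooden(obj2)} — 21 facts.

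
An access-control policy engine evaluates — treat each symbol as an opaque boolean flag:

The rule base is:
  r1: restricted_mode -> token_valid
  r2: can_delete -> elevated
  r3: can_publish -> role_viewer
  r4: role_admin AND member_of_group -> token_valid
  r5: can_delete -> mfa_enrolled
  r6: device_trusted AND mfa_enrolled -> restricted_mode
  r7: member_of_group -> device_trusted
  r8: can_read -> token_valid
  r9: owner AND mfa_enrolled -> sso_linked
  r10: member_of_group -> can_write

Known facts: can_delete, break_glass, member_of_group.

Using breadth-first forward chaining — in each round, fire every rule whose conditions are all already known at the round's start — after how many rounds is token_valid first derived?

[1] r2 [can_delete -> elevated]; r5 [can_delete -> mfa_enrolled]; r7 [member_of_group -> device_trusted]; r10 [member_of_group -> can_write]. ⇒ new: elevated, mfa_enrolled, device_trusted, can_write.
[2] r6 [device_trusted AND mfa_enrolled -> restricted_mode]. ⇒ new: restricted_mode.
[3] r1 [restricted_mode -> token_valid]. ⇒ new: token_valid.
token_valid first appears in round 3.

3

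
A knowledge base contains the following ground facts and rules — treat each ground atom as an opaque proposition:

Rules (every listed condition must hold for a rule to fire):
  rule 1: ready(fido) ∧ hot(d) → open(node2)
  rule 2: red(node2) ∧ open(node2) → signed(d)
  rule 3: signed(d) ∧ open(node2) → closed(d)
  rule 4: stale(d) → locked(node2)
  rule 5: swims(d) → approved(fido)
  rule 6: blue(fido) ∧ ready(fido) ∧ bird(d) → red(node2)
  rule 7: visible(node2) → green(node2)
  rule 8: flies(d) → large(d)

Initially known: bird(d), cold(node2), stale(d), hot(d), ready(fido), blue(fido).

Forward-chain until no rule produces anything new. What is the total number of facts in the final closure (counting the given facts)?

11

Round 1: rule 1 [ready(fido) ∧ hot(d) → open(node2)]; rule 4 [stale(d) → locked(node2)]; rule 6 [blue(fido) ∧ ready(fido) ∧ bird(d) → red(node2)]. New: open(node2), locked(node2), red(node2).
Round 2: rule 2 [red(node2) ∧ open(node2) → signed(d)]. New: signed(d).
Round 3: rule 3 [signed(d) ∧ open(node2) → closed(d)]. New: closed(d).
Closure: {bird(d), blue(fido), closed(d), cold(node2), hot(d), locked(node2), open(node2), ready(fido), red(node2), signed(d), stale(d)} — 11 facts.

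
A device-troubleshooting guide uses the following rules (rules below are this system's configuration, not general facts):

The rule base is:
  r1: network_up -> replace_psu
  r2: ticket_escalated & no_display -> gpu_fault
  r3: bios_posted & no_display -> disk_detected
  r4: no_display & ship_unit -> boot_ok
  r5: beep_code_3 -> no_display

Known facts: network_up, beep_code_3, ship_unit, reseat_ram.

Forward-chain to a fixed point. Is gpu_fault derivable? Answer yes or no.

Round 1 fires r1, r5, giving replace_psu, no_display.
Round 2 fires r4, giving boot_ok.
Fixed point reached. gpu_fault is concluded only by r2; r2 needs ticket_escalated (never derived).

no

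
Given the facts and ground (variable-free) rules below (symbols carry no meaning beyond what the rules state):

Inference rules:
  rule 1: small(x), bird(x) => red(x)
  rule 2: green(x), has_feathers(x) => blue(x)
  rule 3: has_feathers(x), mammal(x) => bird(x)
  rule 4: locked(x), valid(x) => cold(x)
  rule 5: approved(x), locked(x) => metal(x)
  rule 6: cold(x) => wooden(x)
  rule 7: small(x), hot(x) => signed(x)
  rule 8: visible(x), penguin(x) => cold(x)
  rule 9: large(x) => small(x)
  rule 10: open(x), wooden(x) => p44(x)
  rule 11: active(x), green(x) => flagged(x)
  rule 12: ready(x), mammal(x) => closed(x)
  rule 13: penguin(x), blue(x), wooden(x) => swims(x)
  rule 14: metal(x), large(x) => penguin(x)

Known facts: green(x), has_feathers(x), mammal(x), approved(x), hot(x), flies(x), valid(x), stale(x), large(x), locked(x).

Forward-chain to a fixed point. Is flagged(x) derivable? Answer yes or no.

Round 1 fires rule 2, rule 3, rule 4, rule 5, rule 9, giving blue(x), bird(x), cold(x), metal(x), small(x).
Round 2 fires rule 1, rule 6, rule 7, rule 14, giving red(x), wooden(x), signed(x), penguin(x).
Round 3 fires rule 13, giving swims(x).
Fixed point reached. flagged(x) is concluded only by rule 11; rule 11 needs active(x) (never derived).

no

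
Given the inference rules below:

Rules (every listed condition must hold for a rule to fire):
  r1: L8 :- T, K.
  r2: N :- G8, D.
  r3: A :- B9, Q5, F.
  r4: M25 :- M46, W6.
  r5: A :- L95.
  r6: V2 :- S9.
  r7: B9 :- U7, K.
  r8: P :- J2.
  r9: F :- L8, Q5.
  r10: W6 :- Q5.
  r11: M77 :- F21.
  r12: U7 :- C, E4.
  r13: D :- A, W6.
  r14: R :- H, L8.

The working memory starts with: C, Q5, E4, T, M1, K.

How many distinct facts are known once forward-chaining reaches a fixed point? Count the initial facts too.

13

Round 1 fires r1, r10, r12, giving L8, W6, U7.
Round 2 fires r7, r9, giving B9, F.
Round 3 fires r3, giving A.
Round 4 fires r13, giving D.
Closure: {A, B9, C, D, E4, F, K, L8, M1, Q5, T, U7, W6} — 13 facts.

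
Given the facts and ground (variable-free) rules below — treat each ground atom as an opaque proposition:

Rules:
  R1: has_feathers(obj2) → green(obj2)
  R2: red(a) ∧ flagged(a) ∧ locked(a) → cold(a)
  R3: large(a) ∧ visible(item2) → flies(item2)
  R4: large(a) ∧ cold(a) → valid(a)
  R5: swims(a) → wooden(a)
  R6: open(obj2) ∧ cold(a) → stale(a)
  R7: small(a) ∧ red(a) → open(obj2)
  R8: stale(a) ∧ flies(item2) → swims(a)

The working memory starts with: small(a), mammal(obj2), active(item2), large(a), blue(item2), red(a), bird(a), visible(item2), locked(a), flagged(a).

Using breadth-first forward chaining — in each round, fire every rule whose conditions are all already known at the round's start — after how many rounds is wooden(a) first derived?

Round 1: R2 [red(a) ∧ flagged(a) ∧ locked(a) → cold(a)]; R3 [large(a) ∧ visible(item2) → flies(item2)]; R7 [small(a) ∧ red(a) → open(obj2)]. New: cold(a), flies(item2), open(obj2).
Round 2: R4 [large(a) ∧ cold(a) → valid(a)]; R6 [open(obj2) ∧ cold(a) → stale(a)]. New: valid(a), stale(a).
Round 3: R8 [stale(a) ∧ flies(item2) → swims(a)]. New: swims(a).
Round 4: R5 [swims(a) → wooden(a)]. New: wooden(a).
wooden(a) first appears in round 4.

4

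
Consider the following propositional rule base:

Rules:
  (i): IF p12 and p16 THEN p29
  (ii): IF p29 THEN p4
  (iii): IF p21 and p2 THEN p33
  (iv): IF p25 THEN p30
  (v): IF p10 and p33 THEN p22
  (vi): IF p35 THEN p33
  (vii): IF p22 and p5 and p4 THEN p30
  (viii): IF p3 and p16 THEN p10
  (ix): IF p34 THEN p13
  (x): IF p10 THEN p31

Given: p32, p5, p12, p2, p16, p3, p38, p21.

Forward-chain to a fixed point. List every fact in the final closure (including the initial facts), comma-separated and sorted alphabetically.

p10, p12, p16, p2, p21, p22, p29, p3, p30, p31, p32, p33, p38, p4, p5

Round 1 fires (i), (iii), (viii), giving p29, p33, p10.
Round 2 fires (ii), (v), (x), giving p4, p22, p31.
Round 3 fires (vii), giving p30.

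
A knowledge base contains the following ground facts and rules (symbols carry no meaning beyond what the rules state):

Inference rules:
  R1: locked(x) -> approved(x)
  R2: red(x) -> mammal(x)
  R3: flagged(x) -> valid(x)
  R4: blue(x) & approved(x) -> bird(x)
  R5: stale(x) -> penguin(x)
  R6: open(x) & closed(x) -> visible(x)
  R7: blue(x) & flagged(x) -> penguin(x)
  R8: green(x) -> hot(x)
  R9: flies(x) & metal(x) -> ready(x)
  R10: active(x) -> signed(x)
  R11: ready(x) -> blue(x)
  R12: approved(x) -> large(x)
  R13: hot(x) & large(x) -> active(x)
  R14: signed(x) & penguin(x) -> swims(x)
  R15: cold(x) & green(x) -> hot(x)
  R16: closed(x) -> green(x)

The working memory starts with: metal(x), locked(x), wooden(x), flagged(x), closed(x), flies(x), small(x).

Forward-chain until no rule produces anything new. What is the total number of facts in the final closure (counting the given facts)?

Round 1: R1 [locked(x) -> approved(x)]; R3 [flagged(x) -> valid(x)]; R9 [flies(x) & metal(x) -> ready(x)]; R16 [closed(x) -> green(x)]. Adds approved(x), valid(x), ready(x), green(x).
Round 2: R8 [green(x) -> hot(x)]; R11 [ready(x) -> blue(x)]; R12 [approved(x) -> large(x)]. Adds hot(x), blue(x), large(x).
Round 3: R4 [blue(x) & approved(x) -> bird(x)]; R7 [blue(x) & flagged(x) -> penguin(x)]; R13 [hot(x) & large(x) -> active(x)]. Adds bird(x), penguin(x), active(x).
Round 4: R10 [active(x) -> signed(x)]. Adds signed(x).
Round 5: R14 [signed(x) & penguin(x) -> swims(x)]. Adds swims(x).
Closure: {active(x), approved(x), bird(x), blue(x), closed(x), flagged(x), flies(x), green(x), hot(x), large(x), locked(x), metal(x), penguin(x), ready(x), signed(x), small(x), swims(x), valid(x), wooden(x)} — 19 facts.

19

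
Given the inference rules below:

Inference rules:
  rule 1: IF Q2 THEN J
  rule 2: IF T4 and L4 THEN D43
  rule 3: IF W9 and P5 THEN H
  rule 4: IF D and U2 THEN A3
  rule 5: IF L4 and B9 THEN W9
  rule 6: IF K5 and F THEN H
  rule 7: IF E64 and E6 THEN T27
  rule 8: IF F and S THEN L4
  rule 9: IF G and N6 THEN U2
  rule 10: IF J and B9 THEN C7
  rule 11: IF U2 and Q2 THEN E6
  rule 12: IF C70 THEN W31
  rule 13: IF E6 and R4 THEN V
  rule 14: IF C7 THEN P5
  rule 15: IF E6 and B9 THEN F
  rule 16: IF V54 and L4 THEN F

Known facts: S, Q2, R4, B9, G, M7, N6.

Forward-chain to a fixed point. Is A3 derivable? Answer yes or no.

Round 1: rule 1 [IF Q2 THEN J]; rule 9 [IF G and N6 THEN U2]. New: J, U2.
Round 2: rule 10 [IF J and B9 THEN C7]; rule 11 [IF U2 and Q2 THEN E6]. New: C7, E6.
Round 3: rule 13 [IF E6 and R4 THEN V]; rule 14 [IF C7 THEN P5]; rule 15 [IF E6 and B9 THEN F]. New: V, P5, F.
Round 4: rule 8 [IF F and S THEN L4]. New: L4.
Round 5: rule 5 [IF L4 and B9 THEN W9]. New: W9.
Round 6: rule 3 [IF W9 and P5 THEN H]. New: H.
Fixed point reached. A3 is concluded only by rule 4; rule 4 needs D (never derived).

no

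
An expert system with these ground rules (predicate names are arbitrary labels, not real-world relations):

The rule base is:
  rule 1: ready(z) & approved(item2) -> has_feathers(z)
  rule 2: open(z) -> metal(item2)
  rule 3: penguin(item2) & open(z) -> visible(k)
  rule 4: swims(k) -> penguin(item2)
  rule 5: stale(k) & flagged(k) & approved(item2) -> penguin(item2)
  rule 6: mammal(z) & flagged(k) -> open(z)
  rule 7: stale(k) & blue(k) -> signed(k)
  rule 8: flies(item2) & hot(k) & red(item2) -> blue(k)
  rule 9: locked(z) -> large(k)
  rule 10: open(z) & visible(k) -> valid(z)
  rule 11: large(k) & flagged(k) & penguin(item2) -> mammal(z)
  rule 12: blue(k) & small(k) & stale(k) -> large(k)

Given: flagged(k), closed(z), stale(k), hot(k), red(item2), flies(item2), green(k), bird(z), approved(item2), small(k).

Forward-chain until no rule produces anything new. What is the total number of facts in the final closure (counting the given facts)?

Round 1: rule 5 [stale(k) & flagged(k) & approved(item2) -> penguin(item2)]; rule 8 [flies(item2) & hot(k) & red(item2) -> blue(k)]. New: penguin(item2), blue(k).
Round 2: rule 7 [stale(k) & blue(k) -> signed(k)]; rule 12 [blue(k) & small(k) & stale(k) -> large(k)]. New: signed(k), large(k).
Round 3: rule 11 [large(k) & flagged(k) & penguin(item2) -> mammal(z)]. New: mammal(z).
Round 4: rule 6 [mammal(z) & flagged(k) -> open(z)]. New: open(z).
Round 5: rule 2 [open(z) -> metal(item2)]; rule 3 [penguin(item2) & open(z) -> visible(k)]. New: metal(item2), visible(k).
Round 6: rule 10 [open(z) & visible(k) -> valid(z)]. New: valid(z).
Closure: {approved(item2), bird(z), blue(k), closed(z), flagged(k), flies(item2), green(k), hot(k), large(k), mammal(z), metal(item2), open(z), penguin(item2), red(item2), signed(k), small(k), stale(k), valid(z), visible(k)} — 19 facts.

19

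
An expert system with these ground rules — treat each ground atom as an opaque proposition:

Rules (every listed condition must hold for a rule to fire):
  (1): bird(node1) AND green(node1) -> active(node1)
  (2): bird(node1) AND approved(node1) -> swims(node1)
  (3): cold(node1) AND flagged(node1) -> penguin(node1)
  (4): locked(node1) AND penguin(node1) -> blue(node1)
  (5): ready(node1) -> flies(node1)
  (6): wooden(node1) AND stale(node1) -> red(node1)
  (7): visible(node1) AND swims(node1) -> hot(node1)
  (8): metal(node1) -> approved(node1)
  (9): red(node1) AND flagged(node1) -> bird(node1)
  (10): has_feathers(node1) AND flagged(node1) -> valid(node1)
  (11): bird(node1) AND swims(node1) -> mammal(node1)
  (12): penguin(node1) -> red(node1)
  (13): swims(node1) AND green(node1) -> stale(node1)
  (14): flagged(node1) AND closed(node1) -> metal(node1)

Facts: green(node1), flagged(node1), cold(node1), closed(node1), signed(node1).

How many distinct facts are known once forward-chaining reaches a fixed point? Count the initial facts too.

Round 1: (3) [cold(node1) AND flagged(node1) -> penguin(node1)]; (14) [flagged(node1) AND closed(node1) -> metal(node1)]. Adds penguin(node1), metal(node1).
Round 2: (8) [metal(node1) -> approved(node1)]; (12) [penguin(node1) -> red(node1)]. Adds approved(node1), red(node1).
Round 3: (9) [red(node1) AND flagged(node1) -> bird(node1)]. Adds bird(node1).
Round 4: (1) [bird(node1) AND green(node1) -> active(node1)]; (2) [bird(node1) AND approved(node1) -> swims(node1)]. Adds active(node1), swims(node1).
Round 5: (11) [bird(node1) AND swims(node1) -> mammal(node1)]; (13) [swims(node1) AND green(node1) -> stale(node1)]. Adds mammal(node1), stale(node1).
Closure: {active(node1), approved(node1), bird(node1), closed(node1), cold(node1), flagged(node1), green(node1), mammal(node1), metal(node1), penguin(node1), red(node1), signed(node1), stale(node1), swims(node1)} — 14 facts.

14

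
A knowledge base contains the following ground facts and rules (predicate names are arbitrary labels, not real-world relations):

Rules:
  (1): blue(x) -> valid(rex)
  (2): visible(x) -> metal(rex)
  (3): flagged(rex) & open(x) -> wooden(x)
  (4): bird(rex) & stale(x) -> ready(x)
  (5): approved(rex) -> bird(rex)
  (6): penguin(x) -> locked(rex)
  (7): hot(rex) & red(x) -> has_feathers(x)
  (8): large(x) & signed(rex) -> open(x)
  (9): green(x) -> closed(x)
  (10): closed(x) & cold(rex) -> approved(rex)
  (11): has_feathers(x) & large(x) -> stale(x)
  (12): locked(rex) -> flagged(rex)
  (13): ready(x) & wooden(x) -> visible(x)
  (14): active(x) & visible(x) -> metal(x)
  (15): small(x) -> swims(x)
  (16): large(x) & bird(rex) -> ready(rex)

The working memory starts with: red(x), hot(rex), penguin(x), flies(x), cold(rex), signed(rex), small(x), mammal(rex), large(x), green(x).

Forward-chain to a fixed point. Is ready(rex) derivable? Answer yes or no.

Round 1 fires (6), (7), (8), (9), (15), giving locked(rex), has_feathers(x), open(x), closed(x), swims(x).
Round 2 fires (10), (11), (12), giving approved(rex), stale(x), flagged(rex).
Round 3 fires (3), (5), giving wooden(x), bird(rex).
Round 4 fires (4), (16), giving ready(x), ready(rex).
Round 5 fires (13), giving visible(x).
Round 6 fires (2), giving metal(rex).
ready(rex) appears in round 4, so it is derivable.

yes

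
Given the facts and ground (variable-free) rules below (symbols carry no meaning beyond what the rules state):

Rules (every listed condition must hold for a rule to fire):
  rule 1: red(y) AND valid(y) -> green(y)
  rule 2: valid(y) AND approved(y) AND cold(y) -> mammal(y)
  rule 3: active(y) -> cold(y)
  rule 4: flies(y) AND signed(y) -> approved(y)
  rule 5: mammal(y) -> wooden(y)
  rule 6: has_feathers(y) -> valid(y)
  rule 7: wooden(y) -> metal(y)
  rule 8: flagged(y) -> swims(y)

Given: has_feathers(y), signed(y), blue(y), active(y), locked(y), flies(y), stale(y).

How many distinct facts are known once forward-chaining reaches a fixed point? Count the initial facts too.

13

Round 1: rule 3 [active(y) -> cold(y)]; rule 4 [flies(y) AND signed(y) -> approved(y)]; rule 6 [has_feathers(y) -> valid(y)]. New: cold(y), approved(y), valid(y).
Round 2: rule 2 [valid(y) AND approved(y) AND cold(y) -> mammal(y)]. New: mammal(y).
Round 3: rule 5 [mammal(y) -> wooden(y)]. New: wooden(y).
Round 4: rule 7 [wooden(y) -> metal(y)]. New: metal(y).
Closure: {active(y), approved(y), blue(y), cold(y), flies(y), has_feathers(y), locked(y), mammal(y), metal(y), signed(y), stale(y), valid(y), wooden(y)} — 13 facts.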